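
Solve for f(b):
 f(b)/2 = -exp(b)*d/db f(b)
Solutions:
 f(b) = C1*exp(exp(-b)/2)


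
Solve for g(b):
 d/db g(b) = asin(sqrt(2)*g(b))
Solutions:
 Integral(1/asin(sqrt(2)*_y), (_y, g(b))) = C1 + b


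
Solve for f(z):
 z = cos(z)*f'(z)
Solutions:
 f(z) = C1 + Integral(z/cos(z), z)


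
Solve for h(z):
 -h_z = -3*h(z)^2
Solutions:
 h(z) = -1/(C1 + 3*z)


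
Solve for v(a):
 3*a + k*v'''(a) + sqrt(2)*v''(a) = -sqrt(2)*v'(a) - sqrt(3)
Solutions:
 v(a) = C1 + C2*exp(sqrt(2)*a*(sqrt(-2*sqrt(2)*k + 1) - 1)/(2*k)) + C3*exp(-sqrt(2)*a*(sqrt(-2*sqrt(2)*k + 1) + 1)/(2*k)) - 3*sqrt(2)*a^2/4 - sqrt(6)*a/2 + 3*sqrt(2)*a/2


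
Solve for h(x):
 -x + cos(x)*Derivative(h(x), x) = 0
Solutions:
 h(x) = C1 + Integral(x/cos(x), x)


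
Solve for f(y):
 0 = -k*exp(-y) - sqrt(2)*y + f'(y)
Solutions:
 f(y) = C1 - k*exp(-y) + sqrt(2)*y^2/2


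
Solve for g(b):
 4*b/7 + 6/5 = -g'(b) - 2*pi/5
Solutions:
 g(b) = C1 - 2*b^2/7 - 2*pi*b/5 - 6*b/5


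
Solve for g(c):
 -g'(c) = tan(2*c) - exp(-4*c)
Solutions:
 g(c) = C1 - log(tan(2*c)^2 + 1)/4 - exp(-4*c)/4


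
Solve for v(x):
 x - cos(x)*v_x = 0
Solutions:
 v(x) = C1 + Integral(x/cos(x), x)


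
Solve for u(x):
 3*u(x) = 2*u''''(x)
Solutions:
 u(x) = C1*exp(-2^(3/4)*3^(1/4)*x/2) + C2*exp(2^(3/4)*3^(1/4)*x/2) + C3*sin(2^(3/4)*3^(1/4)*x/2) + C4*cos(2^(3/4)*3^(1/4)*x/2)


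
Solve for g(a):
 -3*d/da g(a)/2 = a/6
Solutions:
 g(a) = C1 - a^2/18


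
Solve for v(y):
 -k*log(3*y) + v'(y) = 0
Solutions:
 v(y) = C1 + k*y*log(y) - k*y + k*y*log(3)


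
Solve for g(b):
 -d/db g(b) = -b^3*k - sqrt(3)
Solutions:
 g(b) = C1 + b^4*k/4 + sqrt(3)*b


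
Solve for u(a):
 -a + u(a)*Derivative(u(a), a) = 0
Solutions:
 u(a) = -sqrt(C1 + a^2)
 u(a) = sqrt(C1 + a^2)


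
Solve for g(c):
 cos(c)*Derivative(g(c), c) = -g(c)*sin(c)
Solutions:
 g(c) = C1*cos(c)


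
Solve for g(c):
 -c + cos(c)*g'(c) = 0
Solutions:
 g(c) = C1 + Integral(c/cos(c), c)


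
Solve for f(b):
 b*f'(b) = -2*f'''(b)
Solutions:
 f(b) = C1 + Integral(C2*airyai(-2^(2/3)*b/2) + C3*airybi(-2^(2/3)*b/2), b)


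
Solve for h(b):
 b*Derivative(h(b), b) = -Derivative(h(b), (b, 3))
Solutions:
 h(b) = C1 + Integral(C2*airyai(-b) + C3*airybi(-b), b)


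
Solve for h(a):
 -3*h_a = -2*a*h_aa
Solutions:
 h(a) = C1 + C2*a^(5/2)


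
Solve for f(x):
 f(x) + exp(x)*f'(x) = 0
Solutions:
 f(x) = C1*exp(exp(-x))


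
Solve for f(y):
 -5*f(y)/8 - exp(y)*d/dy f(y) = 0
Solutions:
 f(y) = C1*exp(5*exp(-y)/8)


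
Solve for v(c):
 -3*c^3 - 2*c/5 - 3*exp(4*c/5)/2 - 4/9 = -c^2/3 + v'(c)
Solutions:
 v(c) = C1 - 3*c^4/4 + c^3/9 - c^2/5 - 4*c/9 - 15*exp(4*c/5)/8


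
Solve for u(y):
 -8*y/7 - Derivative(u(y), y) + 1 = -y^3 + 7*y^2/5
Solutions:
 u(y) = C1 + y^4/4 - 7*y^3/15 - 4*y^2/7 + y


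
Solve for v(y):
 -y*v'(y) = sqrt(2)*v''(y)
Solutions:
 v(y) = C1 + C2*erf(2^(1/4)*y/2)


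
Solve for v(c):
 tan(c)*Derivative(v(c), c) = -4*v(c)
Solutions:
 v(c) = C1/sin(c)^4


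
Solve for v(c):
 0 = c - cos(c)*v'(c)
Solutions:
 v(c) = C1 + Integral(c/cos(c), c)


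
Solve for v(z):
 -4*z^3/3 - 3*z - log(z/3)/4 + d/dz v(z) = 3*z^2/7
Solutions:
 v(z) = C1 + z^4/3 + z^3/7 + 3*z^2/2 + z*log(z)/4 - z*log(3)/4 - z/4


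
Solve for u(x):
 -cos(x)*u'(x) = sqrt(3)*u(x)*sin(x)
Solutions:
 u(x) = C1*cos(x)^(sqrt(3))


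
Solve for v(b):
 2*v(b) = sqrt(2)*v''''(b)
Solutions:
 v(b) = C1*exp(-2^(1/8)*b) + C2*exp(2^(1/8)*b) + C3*sin(2^(1/8)*b) + C4*cos(2^(1/8)*b)


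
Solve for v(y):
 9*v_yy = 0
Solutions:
 v(y) = C1 + C2*y


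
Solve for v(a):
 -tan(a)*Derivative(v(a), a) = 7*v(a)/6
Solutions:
 v(a) = C1/sin(a)^(7/6)


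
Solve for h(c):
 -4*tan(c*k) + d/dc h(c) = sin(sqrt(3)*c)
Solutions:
 h(c) = C1 + 4*Piecewise((-log(cos(c*k))/k, Ne(k, 0)), (0, True)) - sqrt(3)*cos(sqrt(3)*c)/3


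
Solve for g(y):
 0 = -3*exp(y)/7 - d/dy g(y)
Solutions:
 g(y) = C1 - 3*exp(y)/7


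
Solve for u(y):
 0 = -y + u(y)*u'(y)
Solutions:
 u(y) = -sqrt(C1 + y^2)
 u(y) = sqrt(C1 + y^2)


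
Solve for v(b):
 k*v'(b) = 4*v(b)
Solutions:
 v(b) = C1*exp(4*b/k)


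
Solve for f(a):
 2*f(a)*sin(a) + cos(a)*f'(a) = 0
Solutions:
 f(a) = C1*cos(a)^2


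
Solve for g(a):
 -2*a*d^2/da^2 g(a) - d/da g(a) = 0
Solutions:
 g(a) = C1 + C2*sqrt(a)


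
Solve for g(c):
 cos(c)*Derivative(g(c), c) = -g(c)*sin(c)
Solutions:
 g(c) = C1*cos(c)


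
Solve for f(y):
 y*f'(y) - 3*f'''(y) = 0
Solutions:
 f(y) = C1 + Integral(C2*airyai(3^(2/3)*y/3) + C3*airybi(3^(2/3)*y/3), y)


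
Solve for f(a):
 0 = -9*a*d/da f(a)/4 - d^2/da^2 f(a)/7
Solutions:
 f(a) = C1 + C2*erf(3*sqrt(14)*a/4)


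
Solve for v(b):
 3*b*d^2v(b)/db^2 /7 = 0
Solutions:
 v(b) = C1 + C2*b


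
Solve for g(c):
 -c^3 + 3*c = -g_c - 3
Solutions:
 g(c) = C1 + c^4/4 - 3*c^2/2 - 3*c


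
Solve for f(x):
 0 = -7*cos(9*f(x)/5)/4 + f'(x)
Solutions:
 -7*x/4 - 5*log(sin(9*f(x)/5) - 1)/18 + 5*log(sin(9*f(x)/5) + 1)/18 = C1


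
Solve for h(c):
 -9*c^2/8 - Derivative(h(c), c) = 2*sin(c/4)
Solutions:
 h(c) = C1 - 3*c^3/8 + 8*cos(c/4)


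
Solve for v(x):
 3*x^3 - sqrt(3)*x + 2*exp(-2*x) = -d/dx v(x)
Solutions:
 v(x) = C1 - 3*x^4/4 + sqrt(3)*x^2/2 + exp(-2*x)


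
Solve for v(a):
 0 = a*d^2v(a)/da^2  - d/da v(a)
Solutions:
 v(a) = C1 + C2*a^2


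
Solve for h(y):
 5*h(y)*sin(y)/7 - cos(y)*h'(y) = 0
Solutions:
 h(y) = C1/cos(y)^(5/7)


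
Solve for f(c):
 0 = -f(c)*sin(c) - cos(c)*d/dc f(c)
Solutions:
 f(c) = C1*cos(c)


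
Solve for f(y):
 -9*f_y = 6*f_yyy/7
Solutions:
 f(y) = C1 + C2*sin(sqrt(42)*y/2) + C3*cos(sqrt(42)*y/2)


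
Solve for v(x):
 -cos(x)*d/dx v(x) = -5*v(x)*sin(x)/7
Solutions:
 v(x) = C1/cos(x)^(5/7)


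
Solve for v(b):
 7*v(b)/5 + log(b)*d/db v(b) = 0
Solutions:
 v(b) = C1*exp(-7*li(b)/5)


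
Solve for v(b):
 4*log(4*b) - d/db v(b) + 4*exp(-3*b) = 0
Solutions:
 v(b) = C1 + 4*b*log(b) + 4*b*(-1 + 2*log(2)) - 4*exp(-3*b)/3


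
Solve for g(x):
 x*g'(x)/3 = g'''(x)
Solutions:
 g(x) = C1 + Integral(C2*airyai(3^(2/3)*x/3) + C3*airybi(3^(2/3)*x/3), x)


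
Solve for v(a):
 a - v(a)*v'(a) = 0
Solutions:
 v(a) = -sqrt(C1 + a^2)
 v(a) = sqrt(C1 + a^2)


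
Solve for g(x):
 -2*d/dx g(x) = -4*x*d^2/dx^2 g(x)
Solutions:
 g(x) = C1 + C2*x^(3/2)


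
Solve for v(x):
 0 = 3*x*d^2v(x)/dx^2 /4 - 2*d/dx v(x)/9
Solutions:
 v(x) = C1 + C2*x^(35/27)


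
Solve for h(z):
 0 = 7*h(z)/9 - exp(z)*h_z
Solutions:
 h(z) = C1*exp(-7*exp(-z)/9)


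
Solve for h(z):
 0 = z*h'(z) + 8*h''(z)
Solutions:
 h(z) = C1 + C2*erf(z/4)


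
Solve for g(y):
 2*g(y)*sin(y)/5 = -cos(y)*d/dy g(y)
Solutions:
 g(y) = C1*cos(y)^(2/5)


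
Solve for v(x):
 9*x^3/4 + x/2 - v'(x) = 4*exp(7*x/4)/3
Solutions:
 v(x) = C1 + 9*x^4/16 + x^2/4 - 16*exp(7*x/4)/21


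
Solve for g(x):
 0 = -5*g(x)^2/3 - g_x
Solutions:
 g(x) = 3/(C1 + 5*x)


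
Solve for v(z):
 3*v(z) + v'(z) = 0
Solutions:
 v(z) = C1*exp(-3*z)


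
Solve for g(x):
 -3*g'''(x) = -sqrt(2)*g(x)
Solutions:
 g(x) = C3*exp(2^(1/6)*3^(2/3)*x/3) + (C1*sin(6^(1/6)*x/2) + C2*cos(6^(1/6)*x/2))*exp(-2^(1/6)*3^(2/3)*x/6)


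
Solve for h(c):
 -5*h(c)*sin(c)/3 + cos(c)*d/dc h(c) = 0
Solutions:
 h(c) = C1/cos(c)^(5/3)


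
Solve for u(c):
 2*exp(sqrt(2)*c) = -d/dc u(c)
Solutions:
 u(c) = C1 - sqrt(2)*exp(sqrt(2)*c)


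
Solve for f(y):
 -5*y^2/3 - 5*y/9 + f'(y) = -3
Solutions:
 f(y) = C1 + 5*y^3/9 + 5*y^2/18 - 3*y


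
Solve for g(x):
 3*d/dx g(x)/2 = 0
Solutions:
 g(x) = C1


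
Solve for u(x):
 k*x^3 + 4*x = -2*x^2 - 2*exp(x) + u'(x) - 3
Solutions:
 u(x) = C1 + k*x^4/4 + 2*x^3/3 + 2*x^2 + 3*x + 2*exp(x)


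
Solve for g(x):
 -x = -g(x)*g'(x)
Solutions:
 g(x) = -sqrt(C1 + x^2)
 g(x) = sqrt(C1 + x^2)


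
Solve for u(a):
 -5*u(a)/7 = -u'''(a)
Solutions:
 u(a) = C3*exp(5^(1/3)*7^(2/3)*a/7) + (C1*sin(sqrt(3)*5^(1/3)*7^(2/3)*a/14) + C2*cos(sqrt(3)*5^(1/3)*7^(2/3)*a/14))*exp(-5^(1/3)*7^(2/3)*a/14)


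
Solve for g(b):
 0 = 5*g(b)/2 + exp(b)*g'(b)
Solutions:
 g(b) = C1*exp(5*exp(-b)/2)


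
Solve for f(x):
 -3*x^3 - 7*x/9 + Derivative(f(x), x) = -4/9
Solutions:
 f(x) = C1 + 3*x^4/4 + 7*x^2/18 - 4*x/9


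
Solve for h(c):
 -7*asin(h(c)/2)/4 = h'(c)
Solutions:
 Integral(1/asin(_y/2), (_y, h(c))) = C1 - 7*c/4


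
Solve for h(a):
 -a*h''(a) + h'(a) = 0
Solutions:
 h(a) = C1 + C2*a^2


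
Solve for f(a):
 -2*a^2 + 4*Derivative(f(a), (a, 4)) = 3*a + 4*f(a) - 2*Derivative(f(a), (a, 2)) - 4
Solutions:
 f(a) = C1*exp(-a*sqrt(-1 + sqrt(17))/2) + C2*exp(a*sqrt(-1 + sqrt(17))/2) + C3*sin(a*sqrt(1 + sqrt(17))/2) + C4*cos(a*sqrt(1 + sqrt(17))/2) - a^2/2 - 3*a/4 + 1/2


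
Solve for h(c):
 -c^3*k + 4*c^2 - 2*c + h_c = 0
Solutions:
 h(c) = C1 + c^4*k/4 - 4*c^3/3 + c^2


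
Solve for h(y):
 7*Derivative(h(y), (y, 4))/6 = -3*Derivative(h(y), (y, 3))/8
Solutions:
 h(y) = C1 + C2*y + C3*y^2 + C4*exp(-9*y/28)


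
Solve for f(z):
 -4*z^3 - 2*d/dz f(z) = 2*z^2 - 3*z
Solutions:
 f(z) = C1 - z^4/2 - z^3/3 + 3*z^2/4


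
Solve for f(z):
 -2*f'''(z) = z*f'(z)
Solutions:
 f(z) = C1 + Integral(C2*airyai(-2^(2/3)*z/2) + C3*airybi(-2^(2/3)*z/2), z)


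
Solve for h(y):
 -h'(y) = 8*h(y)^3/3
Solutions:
 h(y) = -sqrt(6)*sqrt(-1/(C1 - 8*y))/2
 h(y) = sqrt(6)*sqrt(-1/(C1 - 8*y))/2


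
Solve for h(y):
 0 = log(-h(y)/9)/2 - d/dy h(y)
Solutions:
 -2*Integral(1/(log(-_y) - 2*log(3)), (_y, h(y))) = C1 - y


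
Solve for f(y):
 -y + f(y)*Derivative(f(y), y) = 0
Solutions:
 f(y) = -sqrt(C1 + y^2)
 f(y) = sqrt(C1 + y^2)


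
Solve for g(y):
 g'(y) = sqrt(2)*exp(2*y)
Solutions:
 g(y) = C1 + sqrt(2)*exp(2*y)/2


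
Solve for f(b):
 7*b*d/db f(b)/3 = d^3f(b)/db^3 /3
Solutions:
 f(b) = C1 + Integral(C2*airyai(7^(1/3)*b) + C3*airybi(7^(1/3)*b), b)


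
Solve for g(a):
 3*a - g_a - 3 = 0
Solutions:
 g(a) = C1 + 3*a^2/2 - 3*a


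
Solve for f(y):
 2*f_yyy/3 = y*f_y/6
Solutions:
 f(y) = C1 + Integral(C2*airyai(2^(1/3)*y/2) + C3*airybi(2^(1/3)*y/2), y)


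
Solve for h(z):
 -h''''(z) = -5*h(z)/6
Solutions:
 h(z) = C1*exp(-5^(1/4)*6^(3/4)*z/6) + C2*exp(5^(1/4)*6^(3/4)*z/6) + C3*sin(5^(1/4)*6^(3/4)*z/6) + C4*cos(5^(1/4)*6^(3/4)*z/6)


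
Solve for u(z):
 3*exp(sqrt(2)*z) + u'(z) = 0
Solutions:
 u(z) = C1 - 3*sqrt(2)*exp(sqrt(2)*z)/2


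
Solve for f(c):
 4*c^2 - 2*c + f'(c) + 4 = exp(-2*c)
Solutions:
 f(c) = C1 - 4*c^3/3 + c^2 - 4*c - exp(-2*c)/2


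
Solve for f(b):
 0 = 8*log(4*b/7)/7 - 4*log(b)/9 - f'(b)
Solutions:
 f(b) = C1 + 44*b*log(b)/63 - 8*b*log(7)/7 - 44*b/63 + 16*b*log(2)/7


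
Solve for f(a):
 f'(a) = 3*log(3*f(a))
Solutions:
 -Integral(1/(log(_y) + log(3)), (_y, f(a)))/3 = C1 - a


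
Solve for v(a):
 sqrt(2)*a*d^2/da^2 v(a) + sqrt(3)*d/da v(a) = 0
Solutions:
 v(a) = C1 + C2*a^(1 - sqrt(6)/2)


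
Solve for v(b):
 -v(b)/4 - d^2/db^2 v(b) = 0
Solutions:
 v(b) = C1*sin(b/2) + C2*cos(b/2)


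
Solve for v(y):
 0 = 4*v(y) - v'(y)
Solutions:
 v(y) = C1*exp(4*y)


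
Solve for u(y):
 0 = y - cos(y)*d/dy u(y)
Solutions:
 u(y) = C1 + Integral(y/cos(y), y)


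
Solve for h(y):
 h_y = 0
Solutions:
 h(y) = C1


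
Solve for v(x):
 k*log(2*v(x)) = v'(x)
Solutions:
 Integral(1/(log(_y) + log(2)), (_y, v(x))) = C1 + k*x


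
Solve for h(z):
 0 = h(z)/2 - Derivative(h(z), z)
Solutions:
 h(z) = C1*exp(z/2)


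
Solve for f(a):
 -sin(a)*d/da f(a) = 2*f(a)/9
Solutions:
 f(a) = C1*(cos(a) + 1)^(1/9)/(cos(a) - 1)^(1/9)


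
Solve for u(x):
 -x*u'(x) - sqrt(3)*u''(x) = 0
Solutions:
 u(x) = C1 + C2*erf(sqrt(2)*3^(3/4)*x/6)


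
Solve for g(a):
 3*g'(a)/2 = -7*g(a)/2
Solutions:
 g(a) = C1*exp(-7*a/3)


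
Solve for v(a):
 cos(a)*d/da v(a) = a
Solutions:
 v(a) = C1 + Integral(a/cos(a), a)


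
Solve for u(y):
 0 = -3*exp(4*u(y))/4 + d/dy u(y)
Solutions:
 u(y) = log(-(-1/(C1 + 3*y))^(1/4))
 u(y) = log(-1/(C1 + 3*y))/4
 u(y) = log(-I*(-1/(C1 + 3*y))^(1/4))
 u(y) = log(I*(-1/(C1 + 3*y))^(1/4))


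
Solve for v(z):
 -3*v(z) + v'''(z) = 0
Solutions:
 v(z) = C3*exp(3^(1/3)*z) + (C1*sin(3^(5/6)*z/2) + C2*cos(3^(5/6)*z/2))*exp(-3^(1/3)*z/2)


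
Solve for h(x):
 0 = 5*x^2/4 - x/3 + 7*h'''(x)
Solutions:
 h(x) = C1 + C2*x + C3*x^2 - x^5/336 + x^4/504


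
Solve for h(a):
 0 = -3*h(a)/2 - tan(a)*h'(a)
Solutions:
 h(a) = C1/sin(a)^(3/2)


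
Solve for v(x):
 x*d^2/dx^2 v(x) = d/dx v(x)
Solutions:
 v(x) = C1 + C2*x^2


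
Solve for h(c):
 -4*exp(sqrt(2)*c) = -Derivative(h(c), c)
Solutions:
 h(c) = C1 + 2*sqrt(2)*exp(sqrt(2)*c)


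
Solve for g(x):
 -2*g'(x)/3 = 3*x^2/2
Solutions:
 g(x) = C1 - 3*x^3/4


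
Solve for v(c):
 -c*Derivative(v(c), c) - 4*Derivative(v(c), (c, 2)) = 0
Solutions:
 v(c) = C1 + C2*erf(sqrt(2)*c/4)


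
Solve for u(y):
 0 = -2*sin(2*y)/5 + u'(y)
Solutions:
 u(y) = C1 - cos(2*y)/5


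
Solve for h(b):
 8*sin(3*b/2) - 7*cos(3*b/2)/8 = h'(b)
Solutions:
 h(b) = C1 - 7*sin(3*b/2)/12 - 16*cos(3*b/2)/3


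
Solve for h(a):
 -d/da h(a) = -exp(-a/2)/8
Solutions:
 h(a) = C1 - exp(-a/2)/4


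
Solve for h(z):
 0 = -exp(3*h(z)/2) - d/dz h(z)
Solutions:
 h(z) = 2*log(1/(C1 + 3*z))/3 + 2*log(2)/3
 h(z) = 2*log(2^(1/3)*(-3^(2/3) - 3*3^(1/6)*I)*(1/(C1 + z))^(1/3)/6)
 h(z) = 2*log(2^(1/3)*(-3^(2/3) + 3*3^(1/6)*I)*(1/(C1 + z))^(1/3)/6)


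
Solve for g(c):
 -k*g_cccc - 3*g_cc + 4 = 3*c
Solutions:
 g(c) = C1 + C2*c + C3*exp(-sqrt(3)*c*sqrt(-1/k)) + C4*exp(sqrt(3)*c*sqrt(-1/k)) - c^3/6 + 2*c^2/3


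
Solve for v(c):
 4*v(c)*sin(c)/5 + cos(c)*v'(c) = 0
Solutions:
 v(c) = C1*cos(c)^(4/5)


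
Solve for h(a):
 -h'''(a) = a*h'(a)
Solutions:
 h(a) = C1 + Integral(C2*airyai(-a) + C3*airybi(-a), a)


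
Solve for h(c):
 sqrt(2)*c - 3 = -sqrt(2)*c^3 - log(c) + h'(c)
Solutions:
 h(c) = C1 + sqrt(2)*c^4/4 + sqrt(2)*c^2/2 + c*log(c) - 4*c


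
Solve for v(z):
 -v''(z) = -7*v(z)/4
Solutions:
 v(z) = C1*exp(-sqrt(7)*z/2) + C2*exp(sqrt(7)*z/2)


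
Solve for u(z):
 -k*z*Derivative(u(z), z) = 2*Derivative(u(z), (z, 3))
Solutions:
 u(z) = C1 + Integral(C2*airyai(2^(2/3)*z*(-k)^(1/3)/2) + C3*airybi(2^(2/3)*z*(-k)^(1/3)/2), z)


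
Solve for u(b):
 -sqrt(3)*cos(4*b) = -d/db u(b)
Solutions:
 u(b) = C1 + sqrt(3)*sin(4*b)/4


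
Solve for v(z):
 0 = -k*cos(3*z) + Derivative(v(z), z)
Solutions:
 v(z) = C1 + k*sin(3*z)/3


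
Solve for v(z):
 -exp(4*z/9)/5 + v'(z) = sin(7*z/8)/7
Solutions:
 v(z) = C1 + 9*exp(4*z/9)/20 - 8*cos(7*z/8)/49


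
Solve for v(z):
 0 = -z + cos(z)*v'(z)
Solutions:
 v(z) = C1 + Integral(z/cos(z), z)


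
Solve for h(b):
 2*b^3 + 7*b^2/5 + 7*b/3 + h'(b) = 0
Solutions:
 h(b) = C1 - b^4/2 - 7*b^3/15 - 7*b^2/6


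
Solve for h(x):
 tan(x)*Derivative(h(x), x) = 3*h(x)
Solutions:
 h(x) = C1*sin(x)^3


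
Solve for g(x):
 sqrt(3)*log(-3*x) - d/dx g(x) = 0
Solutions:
 g(x) = C1 + sqrt(3)*x*log(-x) + sqrt(3)*x*(-1 + log(3))


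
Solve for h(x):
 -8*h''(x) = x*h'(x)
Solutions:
 h(x) = C1 + C2*erf(x/4)


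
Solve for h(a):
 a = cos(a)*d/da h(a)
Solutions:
 h(a) = C1 + Integral(a/cos(a), a)


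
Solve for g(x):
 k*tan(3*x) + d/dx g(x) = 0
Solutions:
 g(x) = C1 + k*log(cos(3*x))/3


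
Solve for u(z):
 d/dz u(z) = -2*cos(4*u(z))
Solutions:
 u(z) = -asin((C1 + exp(16*z))/(C1 - exp(16*z)))/4 + pi/4
 u(z) = asin((C1 + exp(16*z))/(C1 - exp(16*z)))/4


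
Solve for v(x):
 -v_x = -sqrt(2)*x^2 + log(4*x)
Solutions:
 v(x) = C1 + sqrt(2)*x^3/3 - x*log(x) - x*log(4) + x


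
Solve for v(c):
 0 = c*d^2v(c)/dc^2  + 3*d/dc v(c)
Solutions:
 v(c) = C1 + C2/c^2


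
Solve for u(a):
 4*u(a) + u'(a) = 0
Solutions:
 u(a) = C1*exp(-4*a)


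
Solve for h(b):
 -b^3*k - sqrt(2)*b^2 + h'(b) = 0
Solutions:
 h(b) = C1 + b^4*k/4 + sqrt(2)*b^3/3


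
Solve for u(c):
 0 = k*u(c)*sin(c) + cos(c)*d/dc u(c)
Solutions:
 u(c) = C1*exp(k*log(cos(c)))


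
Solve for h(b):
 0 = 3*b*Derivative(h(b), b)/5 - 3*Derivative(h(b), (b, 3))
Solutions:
 h(b) = C1 + Integral(C2*airyai(5^(2/3)*b/5) + C3*airybi(5^(2/3)*b/5), b)


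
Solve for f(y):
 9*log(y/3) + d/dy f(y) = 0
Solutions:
 f(y) = C1 - 9*y*log(y) + 9*y + y*log(19683)


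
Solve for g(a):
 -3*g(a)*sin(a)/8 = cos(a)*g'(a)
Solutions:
 g(a) = C1*cos(a)^(3/8)


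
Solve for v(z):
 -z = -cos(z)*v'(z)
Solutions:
 v(z) = C1 + Integral(z/cos(z), z)


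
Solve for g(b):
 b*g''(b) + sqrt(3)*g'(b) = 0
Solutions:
 g(b) = C1 + C2*b^(1 - sqrt(3))


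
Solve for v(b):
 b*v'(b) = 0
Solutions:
 v(b) = C1


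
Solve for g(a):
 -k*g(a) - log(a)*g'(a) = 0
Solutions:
 g(a) = C1*exp(-k*li(a))


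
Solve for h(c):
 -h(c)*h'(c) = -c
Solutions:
 h(c) = -sqrt(C1 + c^2)
 h(c) = sqrt(C1 + c^2)


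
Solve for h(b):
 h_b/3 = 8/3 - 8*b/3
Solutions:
 h(b) = C1 - 4*b^2 + 8*b


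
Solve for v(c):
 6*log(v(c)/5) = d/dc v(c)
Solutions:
 Integral(1/(-log(_y) + log(5)), (_y, v(c)))/6 = C1 - c


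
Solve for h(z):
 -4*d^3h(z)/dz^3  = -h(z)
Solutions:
 h(z) = C3*exp(2^(1/3)*z/2) + (C1*sin(2^(1/3)*sqrt(3)*z/4) + C2*cos(2^(1/3)*sqrt(3)*z/4))*exp(-2^(1/3)*z/4)


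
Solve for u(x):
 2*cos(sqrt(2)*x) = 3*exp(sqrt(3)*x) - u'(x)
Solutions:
 u(x) = C1 + sqrt(3)*exp(sqrt(3)*x) - sqrt(2)*sin(sqrt(2)*x)


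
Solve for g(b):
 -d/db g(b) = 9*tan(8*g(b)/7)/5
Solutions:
 g(b) = -7*asin(C1*exp(-72*b/35))/8 + 7*pi/8
 g(b) = 7*asin(C1*exp(-72*b/35))/8


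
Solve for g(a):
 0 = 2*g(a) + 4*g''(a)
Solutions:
 g(a) = C1*sin(sqrt(2)*a/2) + C2*cos(sqrt(2)*a/2)


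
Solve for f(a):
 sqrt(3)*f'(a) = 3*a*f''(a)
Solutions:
 f(a) = C1 + C2*a^(sqrt(3)/3 + 1)


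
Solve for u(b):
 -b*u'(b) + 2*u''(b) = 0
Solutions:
 u(b) = C1 + C2*erfi(b/2)


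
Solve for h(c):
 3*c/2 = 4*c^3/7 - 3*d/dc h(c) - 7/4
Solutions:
 h(c) = C1 + c^4/21 - c^2/4 - 7*c/12


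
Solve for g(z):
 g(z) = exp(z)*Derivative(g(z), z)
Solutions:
 g(z) = C1*exp(-exp(-z))


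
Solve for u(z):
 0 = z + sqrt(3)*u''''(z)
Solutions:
 u(z) = C1 + C2*z + C3*z^2 + C4*z^3 - sqrt(3)*z^5/360


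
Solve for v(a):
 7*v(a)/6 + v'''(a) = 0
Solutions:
 v(a) = C3*exp(-6^(2/3)*7^(1/3)*a/6) + (C1*sin(2^(2/3)*3^(1/6)*7^(1/3)*a/4) + C2*cos(2^(2/3)*3^(1/6)*7^(1/3)*a/4))*exp(6^(2/3)*7^(1/3)*a/12)


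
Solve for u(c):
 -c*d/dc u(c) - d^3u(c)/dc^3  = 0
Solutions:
 u(c) = C1 + Integral(C2*airyai(-c) + C3*airybi(-c), c)


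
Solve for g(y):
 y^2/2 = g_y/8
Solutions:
 g(y) = C1 + 4*y^3/3


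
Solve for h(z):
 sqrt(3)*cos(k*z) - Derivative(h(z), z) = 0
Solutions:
 h(z) = C1 + sqrt(3)*sin(k*z)/k


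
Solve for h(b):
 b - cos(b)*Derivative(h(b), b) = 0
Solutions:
 h(b) = C1 + Integral(b/cos(b), b)


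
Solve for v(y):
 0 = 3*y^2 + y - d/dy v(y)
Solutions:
 v(y) = C1 + y^3 + y^2/2


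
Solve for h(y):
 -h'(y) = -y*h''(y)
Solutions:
 h(y) = C1 + C2*y^2


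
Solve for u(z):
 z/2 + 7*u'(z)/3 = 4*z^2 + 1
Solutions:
 u(z) = C1 + 4*z^3/7 - 3*z^2/28 + 3*z/7


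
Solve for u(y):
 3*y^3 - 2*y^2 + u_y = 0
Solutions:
 u(y) = C1 - 3*y^4/4 + 2*y^3/3


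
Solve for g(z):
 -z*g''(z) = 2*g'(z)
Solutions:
 g(z) = C1 + C2/z


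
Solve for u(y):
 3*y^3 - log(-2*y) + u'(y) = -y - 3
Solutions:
 u(y) = C1 - 3*y^4/4 - y^2/2 + y*log(-y) + y*(-4 + log(2))


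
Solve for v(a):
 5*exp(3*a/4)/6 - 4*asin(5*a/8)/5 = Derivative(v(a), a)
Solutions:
 v(a) = C1 - 4*a*asin(5*a/8)/5 - 4*sqrt(64 - 25*a^2)/25 + 10*exp(3*a/4)/9


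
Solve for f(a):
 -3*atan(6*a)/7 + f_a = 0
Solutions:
 f(a) = C1 + 3*a*atan(6*a)/7 - log(36*a^2 + 1)/28


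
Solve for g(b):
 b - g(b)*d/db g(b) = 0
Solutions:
 g(b) = -sqrt(C1 + b^2)
 g(b) = sqrt(C1 + b^2)


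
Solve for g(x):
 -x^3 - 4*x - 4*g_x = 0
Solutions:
 g(x) = C1 - x^4/16 - x^2/2


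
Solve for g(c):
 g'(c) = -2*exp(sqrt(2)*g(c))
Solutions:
 g(c) = sqrt(2)*(2*log(1/(C1 + 2*c)) - log(2))/4


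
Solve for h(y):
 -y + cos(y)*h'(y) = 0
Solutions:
 h(y) = C1 + Integral(y/cos(y), y)


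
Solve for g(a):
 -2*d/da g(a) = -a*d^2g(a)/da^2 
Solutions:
 g(a) = C1 + C2*a^3


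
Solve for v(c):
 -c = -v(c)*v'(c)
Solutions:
 v(c) = -sqrt(C1 + c^2)
 v(c) = sqrt(C1 + c^2)


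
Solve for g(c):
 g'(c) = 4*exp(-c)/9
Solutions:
 g(c) = C1 - 4*exp(-c)/9


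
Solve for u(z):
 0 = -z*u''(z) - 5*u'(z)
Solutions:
 u(z) = C1 + C2/z^4


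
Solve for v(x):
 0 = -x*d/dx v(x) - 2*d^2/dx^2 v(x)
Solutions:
 v(x) = C1 + C2*erf(x/2)


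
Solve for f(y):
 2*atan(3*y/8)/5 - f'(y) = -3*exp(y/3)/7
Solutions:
 f(y) = C1 + 2*y*atan(3*y/8)/5 + 9*exp(y/3)/7 - 8*log(9*y^2 + 64)/15


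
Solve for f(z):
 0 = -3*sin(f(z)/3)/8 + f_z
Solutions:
 -3*z/8 + 3*log(cos(f(z)/3) - 1)/2 - 3*log(cos(f(z)/3) + 1)/2 = C1


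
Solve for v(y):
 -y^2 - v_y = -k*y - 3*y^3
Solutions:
 v(y) = C1 + k*y^2/2 + 3*y^4/4 - y^3/3


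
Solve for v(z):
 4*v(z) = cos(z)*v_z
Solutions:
 v(z) = C1*(sin(z)^2 + 2*sin(z) + 1)/(sin(z)^2 - 2*sin(z) + 1)


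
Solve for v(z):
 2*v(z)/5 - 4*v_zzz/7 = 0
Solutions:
 v(z) = C3*exp(10^(2/3)*7^(1/3)*z/10) + (C1*sin(10^(2/3)*sqrt(3)*7^(1/3)*z/20) + C2*cos(10^(2/3)*sqrt(3)*7^(1/3)*z/20))*exp(-10^(2/3)*7^(1/3)*z/20)


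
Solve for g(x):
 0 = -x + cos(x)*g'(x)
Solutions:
 g(x) = C1 + Integral(x/cos(x), x)


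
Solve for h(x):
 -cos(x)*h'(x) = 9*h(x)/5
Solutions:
 h(x) = C1*(sin(x) - 1)^(9/10)/(sin(x) + 1)^(9/10)


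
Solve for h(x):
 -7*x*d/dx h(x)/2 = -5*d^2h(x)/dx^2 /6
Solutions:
 h(x) = C1 + C2*erfi(sqrt(210)*x/10)


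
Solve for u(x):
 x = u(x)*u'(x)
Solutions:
 u(x) = -sqrt(C1 + x^2)
 u(x) = sqrt(C1 + x^2)


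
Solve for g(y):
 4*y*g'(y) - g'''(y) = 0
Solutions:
 g(y) = C1 + Integral(C2*airyai(2^(2/3)*y) + C3*airybi(2^(2/3)*y), y)


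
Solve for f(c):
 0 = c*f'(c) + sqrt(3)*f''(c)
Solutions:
 f(c) = C1 + C2*erf(sqrt(2)*3^(3/4)*c/6)


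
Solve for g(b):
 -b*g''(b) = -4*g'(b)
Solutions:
 g(b) = C1 + C2*b^5


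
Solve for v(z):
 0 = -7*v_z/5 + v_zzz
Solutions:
 v(z) = C1 + C2*exp(-sqrt(35)*z/5) + C3*exp(sqrt(35)*z/5)


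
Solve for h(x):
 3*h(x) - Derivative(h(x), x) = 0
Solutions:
 h(x) = C1*exp(3*x)


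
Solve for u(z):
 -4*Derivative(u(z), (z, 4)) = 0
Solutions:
 u(z) = C1 + C2*z + C3*z^2 + C4*z^3


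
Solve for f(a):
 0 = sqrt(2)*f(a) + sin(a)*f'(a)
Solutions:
 f(a) = C1*(cos(a) + 1)^(sqrt(2)/2)/(cos(a) - 1)^(sqrt(2)/2)


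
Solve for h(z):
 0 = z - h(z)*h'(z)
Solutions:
 h(z) = -sqrt(C1 + z^2)
 h(z) = sqrt(C1 + z^2)


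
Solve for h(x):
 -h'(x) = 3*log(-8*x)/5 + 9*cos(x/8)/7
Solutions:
 h(x) = C1 - 3*x*log(-x)/5 - 9*x*log(2)/5 + 3*x/5 - 72*sin(x/8)/7


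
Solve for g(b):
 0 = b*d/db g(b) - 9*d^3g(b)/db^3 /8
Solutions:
 g(b) = C1 + Integral(C2*airyai(2*3^(1/3)*b/3) + C3*airybi(2*3^(1/3)*b/3), b)


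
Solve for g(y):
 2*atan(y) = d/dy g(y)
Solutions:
 g(y) = C1 + 2*y*atan(y) - log(y^2 + 1)


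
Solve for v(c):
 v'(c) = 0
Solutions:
 v(c) = C1


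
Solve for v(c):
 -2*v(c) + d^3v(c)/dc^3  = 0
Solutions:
 v(c) = C3*exp(2^(1/3)*c) + (C1*sin(2^(1/3)*sqrt(3)*c/2) + C2*cos(2^(1/3)*sqrt(3)*c/2))*exp(-2^(1/3)*c/2)


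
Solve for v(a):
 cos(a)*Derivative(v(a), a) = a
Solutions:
 v(a) = C1 + Integral(a/cos(a), a)


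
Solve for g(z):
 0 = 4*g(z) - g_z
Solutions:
 g(z) = C1*exp(4*z)


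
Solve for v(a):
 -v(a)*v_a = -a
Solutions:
 v(a) = -sqrt(C1 + a^2)
 v(a) = sqrt(C1 + a^2)


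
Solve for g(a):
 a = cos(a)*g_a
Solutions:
 g(a) = C1 + Integral(a/cos(a), a)


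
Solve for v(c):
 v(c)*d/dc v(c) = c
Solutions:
 v(c) = -sqrt(C1 + c^2)
 v(c) = sqrt(C1 + c^2)


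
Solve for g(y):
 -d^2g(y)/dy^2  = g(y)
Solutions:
 g(y) = C1*sin(y) + C2*cos(y)


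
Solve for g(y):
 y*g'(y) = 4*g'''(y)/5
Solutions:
 g(y) = C1 + Integral(C2*airyai(10^(1/3)*y/2) + C3*airybi(10^(1/3)*y/2), y)


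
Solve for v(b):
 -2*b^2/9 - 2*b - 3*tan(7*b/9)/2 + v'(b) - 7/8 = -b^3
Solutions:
 v(b) = C1 - b^4/4 + 2*b^3/27 + b^2 + 7*b/8 - 27*log(cos(7*b/9))/14


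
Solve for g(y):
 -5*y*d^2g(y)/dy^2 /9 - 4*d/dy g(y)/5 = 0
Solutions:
 g(y) = C1 + C2/y^(11/25)


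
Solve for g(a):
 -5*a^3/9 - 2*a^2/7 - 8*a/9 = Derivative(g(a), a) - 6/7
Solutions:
 g(a) = C1 - 5*a^4/36 - 2*a^3/21 - 4*a^2/9 + 6*a/7


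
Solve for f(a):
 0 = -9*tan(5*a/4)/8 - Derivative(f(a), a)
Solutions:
 f(a) = C1 + 9*log(cos(5*a/4))/10


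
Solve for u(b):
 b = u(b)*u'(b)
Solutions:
 u(b) = -sqrt(C1 + b^2)
 u(b) = sqrt(C1 + b^2)


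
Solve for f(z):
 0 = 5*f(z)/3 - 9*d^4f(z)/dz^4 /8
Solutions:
 f(z) = C1*exp(-120^(1/4)*z/3) + C2*exp(120^(1/4)*z/3) + C3*sin(120^(1/4)*z/3) + C4*cos(120^(1/4)*z/3)


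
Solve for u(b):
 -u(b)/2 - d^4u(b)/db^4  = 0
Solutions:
 u(b) = (C1*sin(2^(1/4)*b/2) + C2*cos(2^(1/4)*b/2))*exp(-2^(1/4)*b/2) + (C3*sin(2^(1/4)*b/2) + C4*cos(2^(1/4)*b/2))*exp(2^(1/4)*b/2)


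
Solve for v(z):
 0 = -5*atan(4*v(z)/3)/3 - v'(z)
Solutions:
 Integral(1/atan(4*_y/3), (_y, v(z))) = C1 - 5*z/3


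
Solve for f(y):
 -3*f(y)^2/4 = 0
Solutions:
 f(y) = 0


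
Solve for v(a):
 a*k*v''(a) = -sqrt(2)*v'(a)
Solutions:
 v(a) = C1 + a^(((re(k) - sqrt(2))*re(k) + im(k)^2)/(re(k)^2 + im(k)^2))*(C2*sin(sqrt(2)*log(a)*Abs(im(k))/(re(k)^2 + im(k)^2)) + C3*cos(sqrt(2)*log(a)*im(k)/(re(k)^2 + im(k)^2)))


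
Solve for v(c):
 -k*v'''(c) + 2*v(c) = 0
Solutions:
 v(c) = C1*exp(2^(1/3)*c*(1/k)^(1/3)) + C2*exp(2^(1/3)*c*(-1 + sqrt(3)*I)*(1/k)^(1/3)/2) + C3*exp(-2^(1/3)*c*(1 + sqrt(3)*I)*(1/k)^(1/3)/2)


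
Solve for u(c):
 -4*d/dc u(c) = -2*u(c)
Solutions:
 u(c) = C1*exp(c/2)


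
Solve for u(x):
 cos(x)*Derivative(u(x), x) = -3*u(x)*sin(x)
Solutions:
 u(x) = C1*cos(x)^3


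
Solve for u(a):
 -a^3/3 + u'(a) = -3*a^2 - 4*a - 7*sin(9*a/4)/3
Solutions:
 u(a) = C1 + a^4/12 - a^3 - 2*a^2 + 28*cos(9*a/4)/27


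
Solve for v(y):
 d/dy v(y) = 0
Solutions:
 v(y) = C1


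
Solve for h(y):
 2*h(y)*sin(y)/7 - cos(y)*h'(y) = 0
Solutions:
 h(y) = C1/cos(y)^(2/7)


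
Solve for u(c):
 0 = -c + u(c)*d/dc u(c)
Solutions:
 u(c) = -sqrt(C1 + c^2)
 u(c) = sqrt(C1 + c^2)


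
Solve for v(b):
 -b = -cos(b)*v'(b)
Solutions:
 v(b) = C1 + Integral(b/cos(b), b)


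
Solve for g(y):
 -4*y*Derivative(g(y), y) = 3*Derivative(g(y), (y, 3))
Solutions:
 g(y) = C1 + Integral(C2*airyai(-6^(2/3)*y/3) + C3*airybi(-6^(2/3)*y/3), y)


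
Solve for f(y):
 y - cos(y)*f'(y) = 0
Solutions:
 f(y) = C1 + Integral(y/cos(y), y)


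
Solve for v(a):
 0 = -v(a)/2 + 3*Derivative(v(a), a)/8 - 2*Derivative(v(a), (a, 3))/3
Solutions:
 v(a) = C1*exp(3^(1/3)*a*(3^(1/3)/(sqrt(61) + 8)^(1/3) + (sqrt(61) + 8)^(1/3))/8)*sin(3^(1/6)*a*(-3^(2/3)*(sqrt(61) + 8)^(1/3) + 3/(sqrt(61) + 8)^(1/3))/8) + C2*exp(3^(1/3)*a*(3^(1/3)/(sqrt(61) + 8)^(1/3) + (sqrt(61) + 8)^(1/3))/8)*cos(3^(1/6)*a*(-3^(2/3)*(sqrt(61) + 8)^(1/3) + 3/(sqrt(61) + 8)^(1/3))/8) + C3*exp(-3^(1/3)*a*(3^(1/3)/(sqrt(61) + 8)^(1/3) + (sqrt(61) + 8)^(1/3))/4)


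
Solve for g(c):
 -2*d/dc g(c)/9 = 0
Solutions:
 g(c) = C1


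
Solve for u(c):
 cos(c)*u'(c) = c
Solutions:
 u(c) = C1 + Integral(c/cos(c), c)


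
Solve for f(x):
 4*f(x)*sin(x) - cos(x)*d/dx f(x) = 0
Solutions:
 f(x) = C1/cos(x)^4


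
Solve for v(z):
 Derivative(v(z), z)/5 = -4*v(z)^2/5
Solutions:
 v(z) = 1/(C1 + 4*z)


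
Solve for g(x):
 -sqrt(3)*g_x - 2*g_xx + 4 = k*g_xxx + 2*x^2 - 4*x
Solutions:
 g(x) = C1 + C2*exp(x*(sqrt(-sqrt(3)*k + 1) - 1)/k) + C3*exp(-x*(sqrt(-sqrt(3)*k + 1) + 1)/k) + 4*k*x/3 - 2*sqrt(3)*x^3/9 + 2*sqrt(3)*x^2/3 + 4*x^2/3 - 8*x/3 - 4*sqrt(3)*x/9


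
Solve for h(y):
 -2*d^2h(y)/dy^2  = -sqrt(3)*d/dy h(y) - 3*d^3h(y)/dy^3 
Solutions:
 h(y) = C1 + (C2*sin(y*sqrt(-1 + 3*sqrt(3))/3) + C3*cos(y*sqrt(-1 + 3*sqrt(3))/3))*exp(y/3)


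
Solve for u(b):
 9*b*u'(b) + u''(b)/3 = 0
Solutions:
 u(b) = C1 + C2*erf(3*sqrt(6)*b/2)


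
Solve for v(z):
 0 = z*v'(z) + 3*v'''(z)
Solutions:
 v(z) = C1 + Integral(C2*airyai(-3^(2/3)*z/3) + C3*airybi(-3^(2/3)*z/3), z)


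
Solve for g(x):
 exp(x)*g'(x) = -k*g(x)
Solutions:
 g(x) = C1*exp(k*exp(-x))


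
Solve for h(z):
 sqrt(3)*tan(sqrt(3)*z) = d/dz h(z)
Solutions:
 h(z) = C1 - log(cos(sqrt(3)*z))


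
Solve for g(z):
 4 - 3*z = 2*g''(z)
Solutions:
 g(z) = C1 + C2*z - z^3/4 + z^2


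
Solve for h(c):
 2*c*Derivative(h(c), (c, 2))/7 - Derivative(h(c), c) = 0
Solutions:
 h(c) = C1 + C2*c^(9/2)


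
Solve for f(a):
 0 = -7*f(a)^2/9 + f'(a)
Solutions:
 f(a) = -9/(C1 + 7*a)


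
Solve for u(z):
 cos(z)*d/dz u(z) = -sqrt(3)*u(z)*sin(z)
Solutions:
 u(z) = C1*cos(z)^(sqrt(3))


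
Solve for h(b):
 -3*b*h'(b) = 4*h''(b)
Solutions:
 h(b) = C1 + C2*erf(sqrt(6)*b/4)


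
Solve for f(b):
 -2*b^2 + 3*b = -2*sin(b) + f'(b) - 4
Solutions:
 f(b) = C1 - 2*b^3/3 + 3*b^2/2 + 4*b - 2*cos(b)


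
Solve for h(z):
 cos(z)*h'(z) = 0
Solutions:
 h(z) = C1


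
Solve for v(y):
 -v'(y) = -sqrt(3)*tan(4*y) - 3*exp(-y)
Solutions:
 v(y) = C1 + sqrt(3)*log(tan(4*y)^2 + 1)/8 - 3*exp(-y)


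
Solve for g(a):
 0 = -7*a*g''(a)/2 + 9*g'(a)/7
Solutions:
 g(a) = C1 + C2*a^(67/49)


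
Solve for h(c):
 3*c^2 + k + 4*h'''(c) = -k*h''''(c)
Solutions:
 h(c) = C1 + C2*c + C3*c^2 + C4*exp(-4*c/k) - c^5/80 + c^4*k/64 + c^3*k*(-3*k - 8)/192


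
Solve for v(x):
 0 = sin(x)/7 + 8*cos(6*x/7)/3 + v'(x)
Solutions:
 v(x) = C1 - 28*sin(6*x/7)/9 + cos(x)/7


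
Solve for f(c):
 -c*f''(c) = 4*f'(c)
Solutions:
 f(c) = C1 + C2/c^3


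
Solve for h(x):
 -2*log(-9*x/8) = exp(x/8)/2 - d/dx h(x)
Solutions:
 h(x) = C1 + 2*x*log(-x) + 2*x*(-3*log(2) - 1 + 2*log(3)) + 4*exp(x/8)


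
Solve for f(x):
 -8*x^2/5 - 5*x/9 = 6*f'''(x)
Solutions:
 f(x) = C1 + C2*x + C3*x^2 - x^5/225 - 5*x^4/1296


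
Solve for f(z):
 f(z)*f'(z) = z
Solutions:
 f(z) = -sqrt(C1 + z^2)
 f(z) = sqrt(C1 + z^2)


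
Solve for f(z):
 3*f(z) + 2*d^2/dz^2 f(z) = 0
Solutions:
 f(z) = C1*sin(sqrt(6)*z/2) + C2*cos(sqrt(6)*z/2)


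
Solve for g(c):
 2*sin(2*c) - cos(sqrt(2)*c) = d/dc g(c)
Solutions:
 g(c) = C1 - sqrt(2)*sin(sqrt(2)*c)/2 - cos(2*c)


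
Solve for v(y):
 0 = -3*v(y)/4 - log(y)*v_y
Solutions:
 v(y) = C1*exp(-3*li(y)/4)


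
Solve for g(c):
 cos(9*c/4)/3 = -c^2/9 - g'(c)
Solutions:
 g(c) = C1 - c^3/27 - 4*sin(9*c/4)/27


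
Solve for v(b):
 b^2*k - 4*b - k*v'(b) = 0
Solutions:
 v(b) = C1 + b^3/3 - 2*b^2/k


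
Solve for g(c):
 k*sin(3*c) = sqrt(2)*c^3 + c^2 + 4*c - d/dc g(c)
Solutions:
 g(c) = C1 + sqrt(2)*c^4/4 + c^3/3 + 2*c^2 + k*cos(3*c)/3


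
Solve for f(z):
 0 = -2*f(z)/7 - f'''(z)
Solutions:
 f(z) = C3*exp(-2^(1/3)*7^(2/3)*z/7) + (C1*sin(2^(1/3)*sqrt(3)*7^(2/3)*z/14) + C2*cos(2^(1/3)*sqrt(3)*7^(2/3)*z/14))*exp(2^(1/3)*7^(2/3)*z/14)


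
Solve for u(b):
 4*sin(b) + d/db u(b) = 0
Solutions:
 u(b) = C1 + 4*cos(b)


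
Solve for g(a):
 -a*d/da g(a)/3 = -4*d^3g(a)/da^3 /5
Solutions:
 g(a) = C1 + Integral(C2*airyai(90^(1/3)*a/6) + C3*airybi(90^(1/3)*a/6), a)


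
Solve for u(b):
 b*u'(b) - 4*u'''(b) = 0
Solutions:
 u(b) = C1 + Integral(C2*airyai(2^(1/3)*b/2) + C3*airybi(2^(1/3)*b/2), b)


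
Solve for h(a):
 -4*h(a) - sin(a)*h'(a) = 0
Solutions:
 h(a) = C1*(cos(a)^2 + 2*cos(a) + 1)/(cos(a)^2 - 2*cos(a) + 1)


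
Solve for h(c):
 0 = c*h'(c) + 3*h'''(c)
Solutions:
 h(c) = C1 + Integral(C2*airyai(-3^(2/3)*c/3) + C3*airybi(-3^(2/3)*c/3), c)


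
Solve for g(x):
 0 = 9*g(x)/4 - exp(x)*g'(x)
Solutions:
 g(x) = C1*exp(-9*exp(-x)/4)


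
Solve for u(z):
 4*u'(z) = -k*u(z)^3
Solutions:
 u(z) = -sqrt(2)*sqrt(-1/(C1 - k*z))
 u(z) = sqrt(2)*sqrt(-1/(C1 - k*z))


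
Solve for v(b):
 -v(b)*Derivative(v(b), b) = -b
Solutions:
 v(b) = -sqrt(C1 + b^2)
 v(b) = sqrt(C1 + b^2)


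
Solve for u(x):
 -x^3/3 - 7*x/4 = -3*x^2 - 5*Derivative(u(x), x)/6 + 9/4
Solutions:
 u(x) = C1 + x^4/10 - 6*x^3/5 + 21*x^2/20 + 27*x/10


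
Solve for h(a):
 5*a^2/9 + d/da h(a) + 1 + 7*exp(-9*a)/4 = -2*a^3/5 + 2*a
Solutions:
 h(a) = C1 - a^4/10 - 5*a^3/27 + a^2 - a + 7*exp(-9*a)/36


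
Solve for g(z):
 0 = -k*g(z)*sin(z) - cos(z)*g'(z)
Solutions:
 g(z) = C1*exp(k*log(cos(z)))


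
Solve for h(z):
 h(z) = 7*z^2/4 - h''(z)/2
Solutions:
 h(z) = C1*sin(sqrt(2)*z) + C2*cos(sqrt(2)*z) + 7*z^2/4 - 7/4


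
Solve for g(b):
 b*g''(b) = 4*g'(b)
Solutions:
 g(b) = C1 + C2*b^5


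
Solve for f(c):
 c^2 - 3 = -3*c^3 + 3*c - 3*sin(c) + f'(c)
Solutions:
 f(c) = C1 + 3*c^4/4 + c^3/3 - 3*c^2/2 - 3*c - 3*cos(c)


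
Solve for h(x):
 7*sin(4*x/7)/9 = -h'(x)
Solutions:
 h(x) = C1 + 49*cos(4*x/7)/36


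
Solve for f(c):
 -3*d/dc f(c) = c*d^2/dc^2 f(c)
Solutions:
 f(c) = C1 + C2/c^2


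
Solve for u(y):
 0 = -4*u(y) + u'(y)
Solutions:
 u(y) = C1*exp(4*y)


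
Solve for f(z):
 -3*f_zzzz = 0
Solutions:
 f(z) = C1 + C2*z + C3*z^2 + C4*z^3


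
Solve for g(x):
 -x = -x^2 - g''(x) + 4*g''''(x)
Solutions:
 g(x) = C1 + C2*x + C3*exp(-x/2) + C4*exp(x/2) - x^4/12 + x^3/6 - 4*x^2


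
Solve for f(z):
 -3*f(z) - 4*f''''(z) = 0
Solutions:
 f(z) = (C1*sin(3^(1/4)*z/2) + C2*cos(3^(1/4)*z/2))*exp(-3^(1/4)*z/2) + (C3*sin(3^(1/4)*z/2) + C4*cos(3^(1/4)*z/2))*exp(3^(1/4)*z/2)


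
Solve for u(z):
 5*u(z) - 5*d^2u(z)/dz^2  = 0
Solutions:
 u(z) = C1*exp(-z) + C2*exp(z)


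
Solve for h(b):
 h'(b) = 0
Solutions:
 h(b) = C1


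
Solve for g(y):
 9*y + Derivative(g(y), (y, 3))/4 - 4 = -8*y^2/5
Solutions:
 g(y) = C1 + C2*y + C3*y^2 - 8*y^5/75 - 3*y^4/2 + 8*y^3/3


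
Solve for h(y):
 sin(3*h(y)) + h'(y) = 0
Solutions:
 h(y) = -acos((-C1 - exp(6*y))/(C1 - exp(6*y)))/3 + 2*pi/3
 h(y) = acos((-C1 - exp(6*y))/(C1 - exp(6*y)))/3


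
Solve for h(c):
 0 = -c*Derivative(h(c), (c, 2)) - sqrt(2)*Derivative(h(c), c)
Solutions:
 h(c) = C1 + C2*c^(1 - sqrt(2))


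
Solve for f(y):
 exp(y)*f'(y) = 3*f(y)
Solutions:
 f(y) = C1*exp(-3*exp(-y))


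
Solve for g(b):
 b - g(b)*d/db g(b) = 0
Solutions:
 g(b) = -sqrt(C1 + b^2)
 g(b) = sqrt(C1 + b^2)


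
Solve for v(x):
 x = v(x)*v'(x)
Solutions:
 v(x) = -sqrt(C1 + x^2)
 v(x) = sqrt(C1 + x^2)


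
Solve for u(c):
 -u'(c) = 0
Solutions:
 u(c) = C1


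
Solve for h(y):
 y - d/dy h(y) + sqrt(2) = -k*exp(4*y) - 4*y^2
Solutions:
 h(y) = C1 + k*exp(4*y)/4 + 4*y^3/3 + y^2/2 + sqrt(2)*y


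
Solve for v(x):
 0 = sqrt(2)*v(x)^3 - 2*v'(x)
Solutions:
 v(x) = -sqrt(-1/(C1 + sqrt(2)*x))
 v(x) = sqrt(-1/(C1 + sqrt(2)*x))


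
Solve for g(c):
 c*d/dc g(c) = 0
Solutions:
 g(c) = C1


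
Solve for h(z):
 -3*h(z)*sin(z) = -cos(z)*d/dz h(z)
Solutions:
 h(z) = C1/cos(z)^3


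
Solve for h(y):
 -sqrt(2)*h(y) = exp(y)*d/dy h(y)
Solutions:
 h(y) = C1*exp(sqrt(2)*exp(-y))


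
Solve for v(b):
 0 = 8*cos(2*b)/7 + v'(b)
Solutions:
 v(b) = C1 - 4*sin(2*b)/7


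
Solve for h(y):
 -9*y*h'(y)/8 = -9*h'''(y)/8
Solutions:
 h(y) = C1 + Integral(C2*airyai(y) + C3*airybi(y), y)


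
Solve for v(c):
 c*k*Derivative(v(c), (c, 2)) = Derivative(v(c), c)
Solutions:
 v(c) = C1 + c^(((re(k) + 1)*re(k) + im(k)^2)/(re(k)^2 + im(k)^2))*(C2*sin(log(c)*Abs(im(k))/(re(k)^2 + im(k)^2)) + C3*cos(log(c)*im(k)/(re(k)^2 + im(k)^2)))


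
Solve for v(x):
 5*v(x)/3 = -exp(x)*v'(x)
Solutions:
 v(x) = C1*exp(5*exp(-x)/3)


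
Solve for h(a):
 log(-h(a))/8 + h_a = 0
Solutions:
 -li(-h(a)) = C1 - a/8


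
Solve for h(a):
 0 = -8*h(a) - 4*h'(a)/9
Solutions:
 h(a) = C1*exp(-18*a)


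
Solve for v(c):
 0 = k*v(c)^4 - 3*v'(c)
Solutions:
 v(c) = (-1/(C1 + c*k))^(1/3)
 v(c) = (-1/(C1 + c*k))^(1/3)*(-1 - sqrt(3)*I)/2
 v(c) = (-1/(C1 + c*k))^(1/3)*(-1 + sqrt(3)*I)/2


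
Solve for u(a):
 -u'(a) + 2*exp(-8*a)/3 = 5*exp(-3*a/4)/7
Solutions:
 u(a) = C1 - exp(-8*a)/12 + 20*exp(-3*a/4)/21


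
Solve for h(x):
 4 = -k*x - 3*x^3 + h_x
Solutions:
 h(x) = C1 + k*x^2/2 + 3*x^4/4 + 4*x


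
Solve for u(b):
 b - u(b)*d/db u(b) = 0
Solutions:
 u(b) = -sqrt(C1 + b^2)
 u(b) = sqrt(C1 + b^2)


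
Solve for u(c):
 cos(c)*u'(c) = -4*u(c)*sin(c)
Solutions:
 u(c) = C1*cos(c)^4


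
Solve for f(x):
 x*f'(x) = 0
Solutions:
 f(x) = C1


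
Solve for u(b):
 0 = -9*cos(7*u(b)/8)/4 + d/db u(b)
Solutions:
 -9*b/4 - 4*log(sin(7*u(b)/8) - 1)/7 + 4*log(sin(7*u(b)/8) + 1)/7 = C1


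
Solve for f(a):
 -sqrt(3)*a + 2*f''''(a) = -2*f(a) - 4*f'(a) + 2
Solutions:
 f(a) = C1*exp(a*(-2/(17 + 3*sqrt(33))^(1/3) + 2 + (17 + 3*sqrt(33))^(1/3))/6)*sin(sqrt(3)*a*(2/(17 + 3*sqrt(33))^(1/3) + (17 + 3*sqrt(33))^(1/3))/6) + C2*exp(a*(-2/(17 + 3*sqrt(33))^(1/3) + 2 + (17 + 3*sqrt(33))^(1/3))/6)*cos(sqrt(3)*a*(2/(17 + 3*sqrt(33))^(1/3) + (17 + 3*sqrt(33))^(1/3))/6) + C3*exp(-a) + C4*exp(a*(-(17 + 3*sqrt(33))^(1/3) + 2/(17 + 3*sqrt(33))^(1/3) + 1)/3) + sqrt(3)*a/2 - sqrt(3) + 1


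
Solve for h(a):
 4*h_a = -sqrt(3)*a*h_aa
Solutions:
 h(a) = C1 + C2*a^(1 - 4*sqrt(3)/3)


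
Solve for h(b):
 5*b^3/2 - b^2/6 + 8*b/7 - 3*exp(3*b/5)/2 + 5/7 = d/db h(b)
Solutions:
 h(b) = C1 + 5*b^4/8 - b^3/18 + 4*b^2/7 + 5*b/7 - 5*exp(3*b/5)/2


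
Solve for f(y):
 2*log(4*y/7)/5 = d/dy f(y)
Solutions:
 f(y) = C1 + 2*y*log(y)/5 - 2*y*log(7)/5 - 2*y/5 + 4*y*log(2)/5


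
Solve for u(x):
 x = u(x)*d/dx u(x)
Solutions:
 u(x) = -sqrt(C1 + x^2)
 u(x) = sqrt(C1 + x^2)


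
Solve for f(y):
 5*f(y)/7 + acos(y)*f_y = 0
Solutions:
 f(y) = C1*exp(-5*Integral(1/acos(y), y)/7)


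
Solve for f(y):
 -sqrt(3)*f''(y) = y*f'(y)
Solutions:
 f(y) = C1 + C2*erf(sqrt(2)*3^(3/4)*y/6)


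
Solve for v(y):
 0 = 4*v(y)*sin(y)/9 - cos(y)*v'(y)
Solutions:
 v(y) = C1/cos(y)^(4/9)


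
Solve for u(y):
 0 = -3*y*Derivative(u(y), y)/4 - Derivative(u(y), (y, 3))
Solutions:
 u(y) = C1 + Integral(C2*airyai(-6^(1/3)*y/2) + C3*airybi(-6^(1/3)*y/2), y)


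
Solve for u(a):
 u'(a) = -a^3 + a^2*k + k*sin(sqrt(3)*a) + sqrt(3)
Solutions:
 u(a) = C1 - a^4/4 + a^3*k/3 + sqrt(3)*a - sqrt(3)*k*cos(sqrt(3)*a)/3


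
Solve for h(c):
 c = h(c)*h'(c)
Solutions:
 h(c) = -sqrt(C1 + c^2)
 h(c) = sqrt(C1 + c^2)


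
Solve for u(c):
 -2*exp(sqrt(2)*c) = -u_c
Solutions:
 u(c) = C1 + sqrt(2)*exp(sqrt(2)*c)


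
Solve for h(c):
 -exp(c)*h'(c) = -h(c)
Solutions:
 h(c) = C1*exp(-exp(-c))


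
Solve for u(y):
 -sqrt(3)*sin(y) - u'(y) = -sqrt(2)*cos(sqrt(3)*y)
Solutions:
 u(y) = C1 + sqrt(6)*sin(sqrt(3)*y)/3 + sqrt(3)*cos(y)


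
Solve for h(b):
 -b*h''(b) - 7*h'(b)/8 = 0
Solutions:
 h(b) = C1 + C2*b^(1/8)


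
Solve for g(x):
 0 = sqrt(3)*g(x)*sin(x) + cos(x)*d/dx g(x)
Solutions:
 g(x) = C1*cos(x)^(sqrt(3))


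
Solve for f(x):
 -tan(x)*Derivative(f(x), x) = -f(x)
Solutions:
 f(x) = C1*sin(x)


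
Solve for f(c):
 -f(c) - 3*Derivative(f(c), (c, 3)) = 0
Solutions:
 f(c) = C3*exp(-3^(2/3)*c/3) + (C1*sin(3^(1/6)*c/2) + C2*cos(3^(1/6)*c/2))*exp(3^(2/3)*c/6)


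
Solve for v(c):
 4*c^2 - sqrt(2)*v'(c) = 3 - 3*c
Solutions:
 v(c) = C1 + 2*sqrt(2)*c^3/3 + 3*sqrt(2)*c^2/4 - 3*sqrt(2)*c/2
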